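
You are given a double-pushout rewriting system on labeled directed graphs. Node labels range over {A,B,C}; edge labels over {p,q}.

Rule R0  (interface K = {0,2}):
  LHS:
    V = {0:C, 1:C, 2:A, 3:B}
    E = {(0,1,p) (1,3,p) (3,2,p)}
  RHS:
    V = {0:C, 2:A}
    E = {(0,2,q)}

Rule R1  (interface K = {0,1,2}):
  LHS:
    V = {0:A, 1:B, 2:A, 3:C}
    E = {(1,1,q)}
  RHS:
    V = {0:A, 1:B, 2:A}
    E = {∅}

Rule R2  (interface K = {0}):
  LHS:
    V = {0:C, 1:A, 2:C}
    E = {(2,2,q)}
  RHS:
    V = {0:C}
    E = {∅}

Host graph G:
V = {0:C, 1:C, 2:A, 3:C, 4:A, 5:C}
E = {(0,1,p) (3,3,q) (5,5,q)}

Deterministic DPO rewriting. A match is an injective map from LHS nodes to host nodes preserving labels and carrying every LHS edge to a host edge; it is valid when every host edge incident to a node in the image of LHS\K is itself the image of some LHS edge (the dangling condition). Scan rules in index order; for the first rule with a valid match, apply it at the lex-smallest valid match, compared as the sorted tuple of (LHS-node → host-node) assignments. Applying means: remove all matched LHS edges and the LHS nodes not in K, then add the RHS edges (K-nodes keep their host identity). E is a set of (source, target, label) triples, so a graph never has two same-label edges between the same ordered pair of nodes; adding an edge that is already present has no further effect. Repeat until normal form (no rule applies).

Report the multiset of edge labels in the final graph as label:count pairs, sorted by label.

start.  V:6 E:3  edges: 0-p->1 3-q->3 5-q->5
1. fire R2 via {0↦0, 1↦2, 2↦3}  →  V:4 E:2  edges: 0-p->1 5-q->5
2. fire R2 via {0↦0, 1↦4, 2↦5}  →  V:2 E:1  edges: 0-p->1
normal form: no rule applies after step 2
NF edges: [(0, 1, 'p')]

Answer: p:1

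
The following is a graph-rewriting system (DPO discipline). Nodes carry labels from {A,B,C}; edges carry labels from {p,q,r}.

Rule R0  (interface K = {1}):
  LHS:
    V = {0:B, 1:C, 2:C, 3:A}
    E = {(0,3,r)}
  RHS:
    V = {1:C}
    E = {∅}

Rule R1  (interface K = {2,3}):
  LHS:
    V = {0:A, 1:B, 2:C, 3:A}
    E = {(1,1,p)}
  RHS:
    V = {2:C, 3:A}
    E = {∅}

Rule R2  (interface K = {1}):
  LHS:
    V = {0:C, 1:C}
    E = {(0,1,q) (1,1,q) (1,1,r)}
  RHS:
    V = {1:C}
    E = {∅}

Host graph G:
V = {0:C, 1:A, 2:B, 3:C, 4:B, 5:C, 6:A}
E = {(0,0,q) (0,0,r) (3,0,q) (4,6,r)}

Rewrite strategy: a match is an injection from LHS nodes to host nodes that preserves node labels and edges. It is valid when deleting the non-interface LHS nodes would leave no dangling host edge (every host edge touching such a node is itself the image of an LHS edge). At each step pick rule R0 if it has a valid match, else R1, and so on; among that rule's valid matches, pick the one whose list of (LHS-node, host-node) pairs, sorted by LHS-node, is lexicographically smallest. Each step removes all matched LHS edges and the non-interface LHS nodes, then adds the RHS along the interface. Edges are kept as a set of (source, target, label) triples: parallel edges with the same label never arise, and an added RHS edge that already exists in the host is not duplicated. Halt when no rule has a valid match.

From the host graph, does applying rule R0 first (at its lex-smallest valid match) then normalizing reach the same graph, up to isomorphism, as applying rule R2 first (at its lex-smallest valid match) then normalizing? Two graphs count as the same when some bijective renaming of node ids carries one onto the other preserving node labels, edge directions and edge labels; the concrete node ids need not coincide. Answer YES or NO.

branch R0-first: apply at {0↦4, 1↦0, 2↦5, 3↦6} → |E|=3, then 1 more step(s) → NF |V|=3 |E|=0 V={0:C, 1:A, 2:B} E=∅
branch R2-first: apply at {0↦3, 1↦0} → |E|=1, then 1 more step(s) → NF |V|=3 |E|=0 V={0:C, 1:A, 2:B} E=∅
graphs isomorphic (equal up to label-preserving node renaming)

Answer: YES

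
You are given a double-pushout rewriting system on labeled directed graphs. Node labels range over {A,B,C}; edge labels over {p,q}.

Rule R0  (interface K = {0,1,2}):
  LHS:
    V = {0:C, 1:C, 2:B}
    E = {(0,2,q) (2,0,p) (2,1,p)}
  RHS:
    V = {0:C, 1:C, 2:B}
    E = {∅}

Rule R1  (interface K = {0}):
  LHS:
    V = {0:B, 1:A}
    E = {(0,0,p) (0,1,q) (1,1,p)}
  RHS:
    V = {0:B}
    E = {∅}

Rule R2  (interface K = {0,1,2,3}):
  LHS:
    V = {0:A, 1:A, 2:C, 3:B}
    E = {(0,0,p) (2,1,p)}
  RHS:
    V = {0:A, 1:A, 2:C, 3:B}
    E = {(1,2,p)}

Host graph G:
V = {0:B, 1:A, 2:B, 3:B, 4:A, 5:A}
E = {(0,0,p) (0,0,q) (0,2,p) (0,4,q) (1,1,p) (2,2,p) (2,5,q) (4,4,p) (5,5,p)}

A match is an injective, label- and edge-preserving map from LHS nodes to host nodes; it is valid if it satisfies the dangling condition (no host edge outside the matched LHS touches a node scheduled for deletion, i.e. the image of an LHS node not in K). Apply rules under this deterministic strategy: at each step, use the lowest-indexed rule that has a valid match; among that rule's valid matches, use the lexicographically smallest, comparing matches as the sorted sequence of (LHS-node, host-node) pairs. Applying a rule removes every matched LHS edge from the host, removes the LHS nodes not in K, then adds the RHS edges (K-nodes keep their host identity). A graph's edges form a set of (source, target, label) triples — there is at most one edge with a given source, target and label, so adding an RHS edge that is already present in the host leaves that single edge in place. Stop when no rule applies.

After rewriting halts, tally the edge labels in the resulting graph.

Answer: p:2 q:1

Derivation:
initial: |V|=6 |E|=9  E = 0-p->0 0-q->0 0-p->2 0-q->4 1-p->1 2-p->2 2-q->5 4-p->4 5-p->5
step 1: apply R1 at {0↦0, 1↦4}  → |V|=5 |E|=6  E = 0-q->0 0-p->2 1-p->1 2-p->2 2-q->5 5-p->5
step 2: apply R1 at {0↦2, 1↦5}  → |V|=4 |E|=3  E = 0-q->0 0-p->2 1-p->1
final graph: no rule applies after step 2
NF edges: [(0, 0, 'q'), (0, 2, 'p'), (1, 1, 'p')]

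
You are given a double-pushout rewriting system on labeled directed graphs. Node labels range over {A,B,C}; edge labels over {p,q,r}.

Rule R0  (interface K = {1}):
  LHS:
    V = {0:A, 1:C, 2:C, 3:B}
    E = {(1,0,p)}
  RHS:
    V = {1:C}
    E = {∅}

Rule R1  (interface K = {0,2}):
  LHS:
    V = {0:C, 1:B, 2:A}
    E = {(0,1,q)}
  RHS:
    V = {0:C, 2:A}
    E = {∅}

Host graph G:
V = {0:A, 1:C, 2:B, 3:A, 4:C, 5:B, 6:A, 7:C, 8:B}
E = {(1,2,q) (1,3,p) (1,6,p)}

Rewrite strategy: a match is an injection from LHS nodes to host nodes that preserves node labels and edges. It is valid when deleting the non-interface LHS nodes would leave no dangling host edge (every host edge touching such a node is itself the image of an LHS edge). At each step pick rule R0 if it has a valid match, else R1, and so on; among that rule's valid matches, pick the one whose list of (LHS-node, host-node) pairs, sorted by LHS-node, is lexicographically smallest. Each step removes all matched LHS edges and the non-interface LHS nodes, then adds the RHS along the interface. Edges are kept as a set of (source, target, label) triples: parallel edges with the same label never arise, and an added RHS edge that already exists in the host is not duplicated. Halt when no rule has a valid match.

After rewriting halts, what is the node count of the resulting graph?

Answer: 2

Steps:
[0] host  ⇒  9 nodes, 3 edges  {1-q->2 1-p->3 1-p->6}
[1] R0 @ {0↦3, 1↦1, 2↦4, 3↦5}  ⇒  6 nodes, 2 edges  {1-q->2 1-p->6}
[2] R0 @ {0↦6, 1↦1, 2↦7, 3↦8}  ⇒  3 nodes, 1 edges  {1-q->2}
[3] R1 @ {0↦1, 1↦2, 2↦0}  ⇒  2 nodes, 0 edges  {∅}
normal form: no rule applies after step 3
NF nodes: {0:A, 1:C}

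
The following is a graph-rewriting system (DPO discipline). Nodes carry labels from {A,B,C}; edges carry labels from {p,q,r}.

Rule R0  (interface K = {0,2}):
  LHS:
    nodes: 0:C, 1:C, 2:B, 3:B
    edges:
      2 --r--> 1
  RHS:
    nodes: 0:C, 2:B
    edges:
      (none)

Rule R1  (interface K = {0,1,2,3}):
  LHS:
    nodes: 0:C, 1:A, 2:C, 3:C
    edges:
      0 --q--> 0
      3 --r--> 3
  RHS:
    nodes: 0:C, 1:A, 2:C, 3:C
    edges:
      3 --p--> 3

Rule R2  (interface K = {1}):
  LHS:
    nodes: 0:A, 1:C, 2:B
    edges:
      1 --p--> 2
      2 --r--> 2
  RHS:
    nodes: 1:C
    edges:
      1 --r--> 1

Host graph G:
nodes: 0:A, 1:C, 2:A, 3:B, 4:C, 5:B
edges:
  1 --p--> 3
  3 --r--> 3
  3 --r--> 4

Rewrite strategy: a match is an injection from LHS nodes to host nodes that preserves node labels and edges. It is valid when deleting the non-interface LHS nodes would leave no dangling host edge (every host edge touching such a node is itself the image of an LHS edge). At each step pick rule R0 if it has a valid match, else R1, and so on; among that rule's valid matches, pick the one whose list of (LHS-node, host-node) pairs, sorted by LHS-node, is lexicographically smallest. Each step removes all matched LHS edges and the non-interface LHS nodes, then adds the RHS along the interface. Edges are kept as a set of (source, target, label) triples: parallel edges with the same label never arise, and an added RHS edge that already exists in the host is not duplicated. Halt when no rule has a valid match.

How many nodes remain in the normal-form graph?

Answer: 2

Derivation:
start.  V:6 E:3  edges: 1-p->3 3-r->3 3-r->4
1. fire R0 via {0↦1, 1↦4, 2↦3, 3↦5}  →  V:4 E:2  edges: 1-p->3 3-r->3
2. fire R2 via {0↦0, 1↦1, 2↦3}  →  V:2 E:1  edges: 1-r->1
final graph: no rule applies after step 2
NF nodes: {1:C, 2:A}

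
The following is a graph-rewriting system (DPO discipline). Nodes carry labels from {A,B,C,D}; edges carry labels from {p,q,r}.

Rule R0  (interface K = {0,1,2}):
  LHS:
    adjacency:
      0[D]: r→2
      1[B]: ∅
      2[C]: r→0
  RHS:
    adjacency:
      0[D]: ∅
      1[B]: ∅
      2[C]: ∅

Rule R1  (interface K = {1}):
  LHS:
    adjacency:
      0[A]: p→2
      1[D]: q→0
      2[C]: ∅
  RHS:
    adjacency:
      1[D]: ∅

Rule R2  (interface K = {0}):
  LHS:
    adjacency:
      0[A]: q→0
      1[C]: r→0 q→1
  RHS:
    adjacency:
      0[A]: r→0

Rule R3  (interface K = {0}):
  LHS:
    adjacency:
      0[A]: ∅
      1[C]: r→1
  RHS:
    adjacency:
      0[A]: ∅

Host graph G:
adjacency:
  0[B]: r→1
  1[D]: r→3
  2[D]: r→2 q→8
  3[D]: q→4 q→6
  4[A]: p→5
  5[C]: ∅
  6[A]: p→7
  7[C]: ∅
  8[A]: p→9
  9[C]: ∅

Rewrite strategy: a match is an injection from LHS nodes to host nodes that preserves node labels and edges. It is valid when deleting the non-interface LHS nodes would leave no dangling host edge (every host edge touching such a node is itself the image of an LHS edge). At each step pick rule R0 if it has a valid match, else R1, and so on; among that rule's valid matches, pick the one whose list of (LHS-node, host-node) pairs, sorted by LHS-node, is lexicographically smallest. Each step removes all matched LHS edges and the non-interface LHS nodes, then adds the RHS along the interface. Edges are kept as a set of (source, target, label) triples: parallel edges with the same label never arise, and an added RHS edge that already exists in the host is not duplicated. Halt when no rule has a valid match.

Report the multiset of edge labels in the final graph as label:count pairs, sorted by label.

Answer: r:3

Derivation:
initial: |V|=10 |E|=9  E = 0-r->1 1-r->3 2-r->2 2-q->8 3-q->4 3-q->6 4-p->5 6-p->7 8-p->9
step 1: apply R1 at {0↦4, 1↦3, 2↦5}  → |V|=8 |E|=7  E = 0-r->1 1-r->3 2-r->2 2-q->8 3-q->6 6-p->7 8-p->9
step 2: apply R1 at {0↦6, 1↦3, 2↦7}  → |V|=6 |E|=5  E = 0-r->1 1-r->3 2-r->2 2-q->8 8-p->9
step 3: apply R1 at {0↦8, 1↦2, 2↦9}  → |V|=4 |E|=3  E = 0-r->1 1-r->3 2-r->2
halt: no rule applies after step 3
NF edges: [(0, 1, 'r'), (1, 3, 'r'), (2, 2, 'r')]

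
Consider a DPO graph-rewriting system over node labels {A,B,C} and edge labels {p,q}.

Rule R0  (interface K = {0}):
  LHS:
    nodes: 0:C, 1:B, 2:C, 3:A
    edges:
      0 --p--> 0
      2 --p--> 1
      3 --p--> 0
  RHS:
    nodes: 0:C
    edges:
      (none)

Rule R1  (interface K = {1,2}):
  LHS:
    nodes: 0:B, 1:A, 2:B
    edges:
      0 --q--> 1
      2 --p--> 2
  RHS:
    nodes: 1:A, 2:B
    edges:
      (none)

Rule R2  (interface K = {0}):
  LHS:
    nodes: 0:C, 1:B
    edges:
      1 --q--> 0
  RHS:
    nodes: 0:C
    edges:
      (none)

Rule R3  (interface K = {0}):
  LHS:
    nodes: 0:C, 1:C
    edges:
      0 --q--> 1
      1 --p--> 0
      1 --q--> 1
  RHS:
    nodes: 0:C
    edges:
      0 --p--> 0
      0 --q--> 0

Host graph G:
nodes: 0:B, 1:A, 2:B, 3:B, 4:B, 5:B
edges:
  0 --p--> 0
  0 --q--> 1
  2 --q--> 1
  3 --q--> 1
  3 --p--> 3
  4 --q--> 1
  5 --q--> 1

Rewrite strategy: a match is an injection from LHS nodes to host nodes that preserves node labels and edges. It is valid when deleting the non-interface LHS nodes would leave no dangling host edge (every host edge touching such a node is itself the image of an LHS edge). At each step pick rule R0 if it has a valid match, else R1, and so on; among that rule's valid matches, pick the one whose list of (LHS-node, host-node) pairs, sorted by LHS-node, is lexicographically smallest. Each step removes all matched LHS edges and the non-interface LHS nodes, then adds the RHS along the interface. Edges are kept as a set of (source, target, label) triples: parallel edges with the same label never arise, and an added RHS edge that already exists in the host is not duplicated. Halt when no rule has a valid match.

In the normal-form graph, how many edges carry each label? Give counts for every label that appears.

start.  V:6 E:7  edges: 0-p->0 0-q->1 2-q->1 3-q->1 3-p->3 4-q->1 5-q->1
1. fire R1 via {0↦2, 1↦1, 2↦0}  →  V:5 E:5  edges: 0-q->1 3-q->1 3-p->3 4-q->1 5-q->1
2. fire R1 via {0↦0, 1↦1, 2↦3}  →  V:4 E:3  edges: 3-q->1 4-q->1 5-q->1
final graph: no rule applies after step 2
NF edges: [(3, 1, 'q'), (4, 1, 'q'), (5, 1, 'q')]

Answer: q:3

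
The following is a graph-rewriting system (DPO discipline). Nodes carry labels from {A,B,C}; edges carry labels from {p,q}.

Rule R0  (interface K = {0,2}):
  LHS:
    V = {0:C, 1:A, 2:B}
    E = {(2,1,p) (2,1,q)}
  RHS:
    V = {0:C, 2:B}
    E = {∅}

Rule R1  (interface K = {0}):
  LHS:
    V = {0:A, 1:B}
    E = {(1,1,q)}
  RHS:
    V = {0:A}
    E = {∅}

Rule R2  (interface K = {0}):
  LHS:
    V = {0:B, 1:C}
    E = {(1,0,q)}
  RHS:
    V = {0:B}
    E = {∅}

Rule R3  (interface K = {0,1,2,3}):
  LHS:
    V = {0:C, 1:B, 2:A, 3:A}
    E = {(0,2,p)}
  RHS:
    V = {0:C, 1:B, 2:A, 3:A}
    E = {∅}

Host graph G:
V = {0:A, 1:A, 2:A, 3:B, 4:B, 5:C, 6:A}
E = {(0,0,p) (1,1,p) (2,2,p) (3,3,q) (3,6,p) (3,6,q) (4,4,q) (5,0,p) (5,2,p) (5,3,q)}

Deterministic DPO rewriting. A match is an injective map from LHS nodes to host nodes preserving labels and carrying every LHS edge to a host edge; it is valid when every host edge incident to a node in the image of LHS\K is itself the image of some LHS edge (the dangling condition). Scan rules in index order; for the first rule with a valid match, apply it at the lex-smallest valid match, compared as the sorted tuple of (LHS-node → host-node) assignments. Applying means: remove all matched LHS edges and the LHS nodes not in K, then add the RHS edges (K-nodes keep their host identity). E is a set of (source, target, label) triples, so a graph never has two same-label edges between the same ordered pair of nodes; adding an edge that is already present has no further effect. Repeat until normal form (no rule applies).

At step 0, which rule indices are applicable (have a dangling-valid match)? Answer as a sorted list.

R0: 1 valid match — {0↦5, 1↦6, 2↦3}
R1: 4 valid matches — {0↦0, 1↦4}, {0↦1, 1↦4}, {0↦2, 1↦4} (+1 more)
R2: no valid match — 1 raw match, all fail dangling condition
R3: 12 valid matches — {0↦5, 1↦3, 2↦0, 3↦1}, {0↦5, 1↦3, 2↦0, 3↦2}, {0↦5, 1↦3, 2↦0, 3↦6} (+9 more)

Answer: [R0,R1,R3]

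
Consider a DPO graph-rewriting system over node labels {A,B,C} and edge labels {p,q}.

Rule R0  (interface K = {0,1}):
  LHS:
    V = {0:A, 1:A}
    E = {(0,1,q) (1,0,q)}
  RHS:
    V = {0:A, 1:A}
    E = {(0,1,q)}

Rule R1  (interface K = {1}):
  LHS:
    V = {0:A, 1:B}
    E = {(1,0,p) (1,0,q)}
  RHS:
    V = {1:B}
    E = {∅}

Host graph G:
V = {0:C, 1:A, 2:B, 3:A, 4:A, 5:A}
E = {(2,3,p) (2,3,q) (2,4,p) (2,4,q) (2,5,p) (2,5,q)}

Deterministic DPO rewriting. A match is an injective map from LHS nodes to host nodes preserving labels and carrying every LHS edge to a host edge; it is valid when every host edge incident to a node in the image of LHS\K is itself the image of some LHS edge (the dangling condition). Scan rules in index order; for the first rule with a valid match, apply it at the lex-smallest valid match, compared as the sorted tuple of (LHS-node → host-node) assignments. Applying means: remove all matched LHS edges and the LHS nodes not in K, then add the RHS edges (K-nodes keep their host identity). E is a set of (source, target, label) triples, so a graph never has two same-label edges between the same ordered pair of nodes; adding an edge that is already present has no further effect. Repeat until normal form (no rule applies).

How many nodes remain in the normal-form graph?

start.  V:6 E:6  edges: 2-p->3 2-q->3 2-p->4 2-q->4 2-p->5 2-q->5
1. fire R1 via {0↦3, 1↦2}  →  V:5 E:4  edges: 2-p->4 2-q->4 2-p->5 2-q->5
2. fire R1 via {0↦4, 1↦2}  →  V:4 E:2  edges: 2-p->5 2-q->5
3. fire R1 via {0↦5, 1↦2}  →  V:3 E:0  edges: ∅
final graph: no rule applies after step 3
NF nodes: {0:C, 1:A, 2:B}

Answer: 3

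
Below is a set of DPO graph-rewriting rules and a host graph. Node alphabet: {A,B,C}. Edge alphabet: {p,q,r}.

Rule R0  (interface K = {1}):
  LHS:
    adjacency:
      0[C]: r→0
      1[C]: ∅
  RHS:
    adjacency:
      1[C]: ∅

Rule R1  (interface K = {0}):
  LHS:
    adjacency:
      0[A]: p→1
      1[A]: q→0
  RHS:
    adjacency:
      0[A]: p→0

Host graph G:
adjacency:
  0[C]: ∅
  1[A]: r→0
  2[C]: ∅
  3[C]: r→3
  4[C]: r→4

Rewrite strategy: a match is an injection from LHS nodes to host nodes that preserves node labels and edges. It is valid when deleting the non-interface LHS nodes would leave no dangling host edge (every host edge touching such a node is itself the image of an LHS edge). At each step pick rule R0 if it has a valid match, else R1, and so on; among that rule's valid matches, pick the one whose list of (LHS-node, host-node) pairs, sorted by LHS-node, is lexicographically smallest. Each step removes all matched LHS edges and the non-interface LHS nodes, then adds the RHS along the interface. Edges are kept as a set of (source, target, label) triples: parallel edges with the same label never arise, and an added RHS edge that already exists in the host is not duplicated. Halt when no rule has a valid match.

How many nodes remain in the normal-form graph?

initial: |V|=5 |E|=3  E = 1-r->0 3-r->3 4-r->4
step 1: apply R0 at {0↦3, 1↦0}  → |V|=4 |E|=2  E = 1-r->0 4-r->4
step 2: apply R0 at {0↦4, 1↦0}  → |V|=3 |E|=1  E = 1-r->0
final graph: no rule applies after step 2
NF nodes: {0:C, 1:A, 2:C}

Answer: 3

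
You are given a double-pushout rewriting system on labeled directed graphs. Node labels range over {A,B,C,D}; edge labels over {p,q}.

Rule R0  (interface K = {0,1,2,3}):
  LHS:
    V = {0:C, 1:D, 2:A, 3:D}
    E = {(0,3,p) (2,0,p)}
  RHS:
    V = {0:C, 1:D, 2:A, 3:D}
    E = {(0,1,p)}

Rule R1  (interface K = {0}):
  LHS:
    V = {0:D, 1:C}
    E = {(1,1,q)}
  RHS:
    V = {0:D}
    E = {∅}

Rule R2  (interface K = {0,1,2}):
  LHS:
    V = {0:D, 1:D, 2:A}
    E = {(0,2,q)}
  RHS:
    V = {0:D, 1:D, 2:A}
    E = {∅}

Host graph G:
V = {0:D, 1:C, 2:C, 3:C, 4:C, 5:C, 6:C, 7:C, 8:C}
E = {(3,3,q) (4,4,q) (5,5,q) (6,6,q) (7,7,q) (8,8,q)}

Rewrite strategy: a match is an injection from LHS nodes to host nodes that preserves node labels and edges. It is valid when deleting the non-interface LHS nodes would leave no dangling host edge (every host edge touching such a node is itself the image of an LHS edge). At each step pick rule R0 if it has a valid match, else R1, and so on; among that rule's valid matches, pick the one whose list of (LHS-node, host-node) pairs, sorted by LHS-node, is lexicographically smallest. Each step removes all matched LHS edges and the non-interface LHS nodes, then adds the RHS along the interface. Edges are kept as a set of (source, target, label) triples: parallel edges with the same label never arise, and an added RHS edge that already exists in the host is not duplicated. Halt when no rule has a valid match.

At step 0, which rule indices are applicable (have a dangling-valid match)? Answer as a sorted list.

Answer: [R1]

Rewrite trace:
R0: no valid match — LHS pattern not found
R1: 6 valid matches — {0↦0, 1↦3}, {0↦0, 1↦4}, {0↦0, 1↦5} (+3 more)
R2: no valid match — LHS pattern not found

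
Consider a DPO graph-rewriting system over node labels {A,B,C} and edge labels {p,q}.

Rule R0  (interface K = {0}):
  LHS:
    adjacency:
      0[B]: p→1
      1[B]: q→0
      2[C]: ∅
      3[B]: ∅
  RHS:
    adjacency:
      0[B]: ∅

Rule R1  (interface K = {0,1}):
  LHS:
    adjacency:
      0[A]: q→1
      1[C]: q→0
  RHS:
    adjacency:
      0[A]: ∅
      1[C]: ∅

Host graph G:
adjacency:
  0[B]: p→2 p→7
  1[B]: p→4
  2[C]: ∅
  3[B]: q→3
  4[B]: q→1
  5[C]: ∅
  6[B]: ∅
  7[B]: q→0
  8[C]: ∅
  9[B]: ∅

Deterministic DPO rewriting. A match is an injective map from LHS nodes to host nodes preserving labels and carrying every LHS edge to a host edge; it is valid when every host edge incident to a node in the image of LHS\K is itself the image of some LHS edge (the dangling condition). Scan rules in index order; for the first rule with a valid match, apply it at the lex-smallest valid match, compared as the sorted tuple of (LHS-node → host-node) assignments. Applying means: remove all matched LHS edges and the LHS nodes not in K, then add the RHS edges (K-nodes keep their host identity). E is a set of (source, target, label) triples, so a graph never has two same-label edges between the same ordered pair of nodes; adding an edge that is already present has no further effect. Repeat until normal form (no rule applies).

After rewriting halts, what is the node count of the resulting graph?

start.  V:10 E:6  edges: 0-p->2 0-p->7 1-p->4 3-q->3 4-q->1 7-q->0
1. fire R0 via {0↦0, 1↦7, 2↦5, 3↦6}  →  V:7 E:4  edges: 0-p->2 1-p->4 3-q->3 4-q->1
2. fire R0 via {0↦1, 1↦4, 2↦8, 3↦9}  →  V:4 E:2  edges: 0-p->2 3-q->3
final graph: no rule applies after step 2
NF nodes: {0:B, 1:B, 2:C, 3:B}

Answer: 4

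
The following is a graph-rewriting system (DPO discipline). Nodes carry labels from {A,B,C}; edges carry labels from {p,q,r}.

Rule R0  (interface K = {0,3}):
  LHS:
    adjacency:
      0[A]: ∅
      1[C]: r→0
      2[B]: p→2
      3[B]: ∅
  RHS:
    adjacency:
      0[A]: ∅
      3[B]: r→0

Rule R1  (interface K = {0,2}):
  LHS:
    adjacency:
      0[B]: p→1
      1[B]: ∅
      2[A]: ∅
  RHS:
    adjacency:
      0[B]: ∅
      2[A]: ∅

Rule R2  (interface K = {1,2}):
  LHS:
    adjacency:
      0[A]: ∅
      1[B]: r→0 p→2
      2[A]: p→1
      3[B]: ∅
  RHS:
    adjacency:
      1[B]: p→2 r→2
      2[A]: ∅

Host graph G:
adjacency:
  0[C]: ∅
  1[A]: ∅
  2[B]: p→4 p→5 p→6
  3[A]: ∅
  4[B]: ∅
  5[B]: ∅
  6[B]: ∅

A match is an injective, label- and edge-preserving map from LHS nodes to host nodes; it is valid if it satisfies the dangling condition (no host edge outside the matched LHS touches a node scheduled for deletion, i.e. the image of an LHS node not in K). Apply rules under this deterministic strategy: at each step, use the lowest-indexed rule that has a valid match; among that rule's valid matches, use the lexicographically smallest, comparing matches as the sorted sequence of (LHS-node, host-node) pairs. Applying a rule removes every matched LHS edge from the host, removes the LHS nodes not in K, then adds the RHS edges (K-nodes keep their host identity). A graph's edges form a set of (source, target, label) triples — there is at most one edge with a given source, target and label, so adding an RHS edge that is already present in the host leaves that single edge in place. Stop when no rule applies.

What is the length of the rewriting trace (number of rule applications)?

Answer: 3

Steps:
start.  V:7 E:3  edges: 2-p->4 2-p->5 2-p->6
1. fire R1 via {0↦2, 1↦4, 2↦1}  →  V:6 E:2  edges: 2-p->5 2-p->6
2. fire R1 via {0↦2, 1↦5, 2↦1}  →  V:5 E:1  edges: 2-p->6
3. fire R1 via {0↦2, 1↦6, 2↦1}  →  V:4 E:0  edges: ∅
normal form: no rule applies after step 3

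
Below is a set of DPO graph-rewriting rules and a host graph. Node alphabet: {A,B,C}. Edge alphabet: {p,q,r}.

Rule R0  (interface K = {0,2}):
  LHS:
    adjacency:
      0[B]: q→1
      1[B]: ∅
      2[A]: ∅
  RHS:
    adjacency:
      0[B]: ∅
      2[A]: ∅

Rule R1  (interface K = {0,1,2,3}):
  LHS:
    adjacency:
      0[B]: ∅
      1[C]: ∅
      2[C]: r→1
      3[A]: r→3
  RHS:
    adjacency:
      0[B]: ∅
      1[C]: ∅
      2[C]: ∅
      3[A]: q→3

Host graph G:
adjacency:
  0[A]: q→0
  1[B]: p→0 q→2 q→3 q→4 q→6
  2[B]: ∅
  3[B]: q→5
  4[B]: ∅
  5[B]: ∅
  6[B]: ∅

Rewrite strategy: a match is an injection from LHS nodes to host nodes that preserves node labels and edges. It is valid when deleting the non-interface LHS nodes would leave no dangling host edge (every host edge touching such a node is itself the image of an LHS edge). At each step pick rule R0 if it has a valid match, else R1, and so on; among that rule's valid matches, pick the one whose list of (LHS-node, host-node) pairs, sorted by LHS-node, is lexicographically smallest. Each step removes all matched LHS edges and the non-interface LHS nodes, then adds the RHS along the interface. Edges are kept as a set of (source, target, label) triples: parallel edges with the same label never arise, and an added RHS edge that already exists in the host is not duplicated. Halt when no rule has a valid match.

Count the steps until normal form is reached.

Answer: 5

Derivation:
start.  V:7 E:7  edges: 0-q->0 1-p->0 1-q->2 1-q->3 1-q->4 1-q->6 3-q->5
1. fire R0 via {0↦1, 1↦2, 2↦0}  →  V:6 E:6  edges: 0-q->0 1-p->0 1-q->3 1-q->4 1-q->6 3-q->5
2. fire R0 via {0↦1, 1↦4, 2↦0}  →  V:5 E:5  edges: 0-q->0 1-p->0 1-q->3 1-q->6 3-q->5
3. fire R0 via {0↦1, 1↦6, 2↦0}  →  V:4 E:4  edges: 0-q->0 1-p->0 1-q->3 3-q->5
4. fire R0 via {0↦3, 1↦5, 2↦0}  →  V:3 E:3  edges: 0-q->0 1-p->0 1-q->3
5. fire R0 via {0↦1, 1↦3, 2↦0}  →  V:2 E:2  edges: 0-q->0 1-p->0
halt: no rule applies after step 5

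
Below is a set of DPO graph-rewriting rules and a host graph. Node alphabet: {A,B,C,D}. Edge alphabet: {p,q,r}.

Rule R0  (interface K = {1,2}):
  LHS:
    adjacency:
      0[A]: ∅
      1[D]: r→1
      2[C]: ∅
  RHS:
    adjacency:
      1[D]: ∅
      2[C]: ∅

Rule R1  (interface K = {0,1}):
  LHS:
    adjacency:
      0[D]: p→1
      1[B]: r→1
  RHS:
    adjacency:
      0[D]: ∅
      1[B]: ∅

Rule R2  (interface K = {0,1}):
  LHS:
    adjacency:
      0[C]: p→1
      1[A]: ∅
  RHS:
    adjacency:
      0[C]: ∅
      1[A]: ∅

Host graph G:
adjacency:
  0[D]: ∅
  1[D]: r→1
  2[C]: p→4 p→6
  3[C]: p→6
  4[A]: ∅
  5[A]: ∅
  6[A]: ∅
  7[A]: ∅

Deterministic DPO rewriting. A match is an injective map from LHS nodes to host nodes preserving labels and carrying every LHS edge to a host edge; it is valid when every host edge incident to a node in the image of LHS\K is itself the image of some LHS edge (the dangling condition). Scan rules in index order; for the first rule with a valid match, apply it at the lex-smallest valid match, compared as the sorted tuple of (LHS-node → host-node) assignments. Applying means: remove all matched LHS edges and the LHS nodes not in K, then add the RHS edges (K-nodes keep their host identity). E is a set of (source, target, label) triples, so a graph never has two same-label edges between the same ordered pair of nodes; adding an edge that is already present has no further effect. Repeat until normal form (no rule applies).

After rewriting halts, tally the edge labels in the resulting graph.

Answer: (no edges)

Steps:
[0] host  ⇒  8 nodes, 4 edges  {1-r->1 2-p->4 2-p->6 3-p->6}
[1] R0 @ {0↦5, 1↦1, 2↦2}  ⇒  7 nodes, 3 edges  {2-p->4 2-p->6 3-p->6}
[2] R2 @ {0↦2, 1↦4}  ⇒  7 nodes, 2 edges  {2-p->6 3-p->6}
[3] R2 @ {0↦2, 1↦6}  ⇒  7 nodes, 1 edges  {3-p->6}
[4] R2 @ {0↦3, 1↦6}  ⇒  7 nodes, 0 edges  {∅}
normal form: no rule applies after step 4
NF edges: []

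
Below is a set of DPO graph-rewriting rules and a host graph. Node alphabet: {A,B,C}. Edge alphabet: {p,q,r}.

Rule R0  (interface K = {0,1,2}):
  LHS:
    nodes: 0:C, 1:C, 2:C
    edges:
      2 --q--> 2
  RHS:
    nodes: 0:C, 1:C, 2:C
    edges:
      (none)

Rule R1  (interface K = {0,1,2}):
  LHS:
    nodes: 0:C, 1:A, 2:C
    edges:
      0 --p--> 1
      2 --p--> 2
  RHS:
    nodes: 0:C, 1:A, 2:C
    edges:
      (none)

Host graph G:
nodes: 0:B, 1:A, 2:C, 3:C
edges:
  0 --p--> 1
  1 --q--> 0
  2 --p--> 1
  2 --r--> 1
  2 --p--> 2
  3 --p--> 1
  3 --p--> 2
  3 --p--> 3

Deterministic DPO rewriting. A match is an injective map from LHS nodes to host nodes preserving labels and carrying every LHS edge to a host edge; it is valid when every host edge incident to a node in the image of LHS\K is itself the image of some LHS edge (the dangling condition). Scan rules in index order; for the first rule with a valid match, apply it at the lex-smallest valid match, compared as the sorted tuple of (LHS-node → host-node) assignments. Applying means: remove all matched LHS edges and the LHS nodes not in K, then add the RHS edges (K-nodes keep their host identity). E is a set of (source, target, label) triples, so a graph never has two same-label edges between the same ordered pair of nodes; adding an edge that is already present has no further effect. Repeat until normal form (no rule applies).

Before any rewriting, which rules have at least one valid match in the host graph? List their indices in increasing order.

R0: no valid match — LHS pattern not found
R1: 2 valid matches — {0↦2, 1↦1, 2↦3}, {0↦3, 1↦1, 2↦2}

Answer: [R1]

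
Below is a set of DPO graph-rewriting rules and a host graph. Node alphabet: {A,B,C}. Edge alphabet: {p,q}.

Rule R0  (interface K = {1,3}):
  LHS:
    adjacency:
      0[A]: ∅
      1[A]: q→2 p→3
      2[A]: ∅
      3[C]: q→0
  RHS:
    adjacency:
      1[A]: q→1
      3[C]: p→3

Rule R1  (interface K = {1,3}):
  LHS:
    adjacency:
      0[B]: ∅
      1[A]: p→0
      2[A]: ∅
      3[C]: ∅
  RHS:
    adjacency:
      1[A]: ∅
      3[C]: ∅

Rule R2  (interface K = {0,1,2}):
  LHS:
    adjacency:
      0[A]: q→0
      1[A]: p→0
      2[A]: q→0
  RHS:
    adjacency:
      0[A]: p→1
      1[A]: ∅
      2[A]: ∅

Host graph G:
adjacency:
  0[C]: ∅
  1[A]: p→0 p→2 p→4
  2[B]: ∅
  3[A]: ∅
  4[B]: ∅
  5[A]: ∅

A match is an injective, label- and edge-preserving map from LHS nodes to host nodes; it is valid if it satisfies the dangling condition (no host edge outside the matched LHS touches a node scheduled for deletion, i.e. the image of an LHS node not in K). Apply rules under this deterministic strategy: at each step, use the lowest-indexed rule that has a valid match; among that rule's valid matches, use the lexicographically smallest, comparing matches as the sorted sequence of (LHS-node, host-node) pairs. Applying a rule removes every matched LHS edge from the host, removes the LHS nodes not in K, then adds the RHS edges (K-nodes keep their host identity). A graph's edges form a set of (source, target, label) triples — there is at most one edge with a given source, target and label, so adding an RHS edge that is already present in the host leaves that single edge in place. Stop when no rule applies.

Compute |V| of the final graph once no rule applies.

Answer: 2

Rewrite trace:
[0] host  ⇒  6 nodes, 3 edges  {1-p->0 1-p->2 1-p->4}
[1] R1 @ {0↦2, 1↦1, 2↦3, 3↦0}  ⇒  4 nodes, 2 edges  {1-p->0 1-p->4}
[2] R1 @ {0↦4, 1↦1, 2↦5, 3↦0}  ⇒  2 nodes, 1 edges  {1-p->0}
normal form: no rule applies after step 2
NF nodes: {0:C, 1:A}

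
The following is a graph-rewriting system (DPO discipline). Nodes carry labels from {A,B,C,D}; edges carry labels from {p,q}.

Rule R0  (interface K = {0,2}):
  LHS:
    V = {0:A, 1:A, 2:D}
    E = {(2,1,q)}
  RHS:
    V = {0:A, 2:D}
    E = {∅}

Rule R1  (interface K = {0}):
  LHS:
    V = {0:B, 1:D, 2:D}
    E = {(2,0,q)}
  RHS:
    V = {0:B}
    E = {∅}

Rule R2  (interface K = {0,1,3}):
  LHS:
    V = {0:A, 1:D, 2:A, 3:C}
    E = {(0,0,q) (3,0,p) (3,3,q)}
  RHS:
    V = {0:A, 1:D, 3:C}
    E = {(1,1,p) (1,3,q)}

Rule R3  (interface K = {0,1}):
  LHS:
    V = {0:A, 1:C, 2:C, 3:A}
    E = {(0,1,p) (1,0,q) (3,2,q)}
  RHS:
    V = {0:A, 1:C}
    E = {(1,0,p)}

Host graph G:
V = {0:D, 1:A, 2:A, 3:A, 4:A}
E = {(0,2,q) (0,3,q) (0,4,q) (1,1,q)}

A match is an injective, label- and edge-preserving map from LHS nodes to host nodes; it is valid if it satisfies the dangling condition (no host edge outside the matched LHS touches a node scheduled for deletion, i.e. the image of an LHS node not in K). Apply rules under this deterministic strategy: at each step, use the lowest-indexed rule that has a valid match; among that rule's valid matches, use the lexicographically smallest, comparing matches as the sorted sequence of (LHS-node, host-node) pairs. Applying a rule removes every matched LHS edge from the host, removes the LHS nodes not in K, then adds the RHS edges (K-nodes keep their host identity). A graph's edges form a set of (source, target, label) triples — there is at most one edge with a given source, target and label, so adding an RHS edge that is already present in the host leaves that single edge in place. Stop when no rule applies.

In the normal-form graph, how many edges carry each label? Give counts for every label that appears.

[0] host  ⇒  5 nodes, 4 edges  {0-q->2 0-q->3 0-q->4 1-q->1}
[1] R0 @ {0↦1, 1↦2, 2↦0}  ⇒  4 nodes, 3 edges  {0-q->3 0-q->4 1-q->1}
[2] R0 @ {0↦1, 1↦3, 2↦0}  ⇒  3 nodes, 2 edges  {0-q->4 1-q->1}
[3] R0 @ {0↦1, 1↦4, 2↦0}  ⇒  2 nodes, 1 edges  {1-q->1}
normal form: no rule applies after step 3
NF edges: [(1, 1, 'q')]

Answer: q:1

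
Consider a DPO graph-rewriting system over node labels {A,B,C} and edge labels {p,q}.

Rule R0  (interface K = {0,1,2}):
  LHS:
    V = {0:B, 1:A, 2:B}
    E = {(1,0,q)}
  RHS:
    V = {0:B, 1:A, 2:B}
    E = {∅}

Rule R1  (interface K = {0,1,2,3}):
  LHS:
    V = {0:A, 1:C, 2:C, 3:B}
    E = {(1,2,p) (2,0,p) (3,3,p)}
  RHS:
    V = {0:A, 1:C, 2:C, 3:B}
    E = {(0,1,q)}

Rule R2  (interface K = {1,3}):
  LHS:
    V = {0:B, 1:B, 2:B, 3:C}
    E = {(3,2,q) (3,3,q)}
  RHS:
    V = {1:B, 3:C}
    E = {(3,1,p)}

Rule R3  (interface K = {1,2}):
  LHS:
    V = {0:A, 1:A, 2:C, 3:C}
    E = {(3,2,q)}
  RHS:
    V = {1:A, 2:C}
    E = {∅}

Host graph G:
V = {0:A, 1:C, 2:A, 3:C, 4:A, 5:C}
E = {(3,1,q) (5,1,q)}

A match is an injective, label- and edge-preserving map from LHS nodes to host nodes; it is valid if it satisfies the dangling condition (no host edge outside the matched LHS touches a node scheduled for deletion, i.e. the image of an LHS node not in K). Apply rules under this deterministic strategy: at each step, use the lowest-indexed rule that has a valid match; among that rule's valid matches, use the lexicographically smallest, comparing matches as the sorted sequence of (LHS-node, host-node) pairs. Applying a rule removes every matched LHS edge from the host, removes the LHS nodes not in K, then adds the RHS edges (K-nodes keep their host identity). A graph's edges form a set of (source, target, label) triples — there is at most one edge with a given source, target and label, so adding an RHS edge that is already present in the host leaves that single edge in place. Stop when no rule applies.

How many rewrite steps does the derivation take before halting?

Answer: 2

Derivation:
start.  V:6 E:2  edges: 3-q->1 5-q->1
1. fire R3 via {0↦0, 1↦2, 2↦1, 3↦3}  →  V:4 E:1  edges: 5-q->1
2. fire R3 via {0↦2, 1↦4, 2↦1, 3↦5}  →  V:2 E:0  edges: ∅
final graph: no rule applies after step 2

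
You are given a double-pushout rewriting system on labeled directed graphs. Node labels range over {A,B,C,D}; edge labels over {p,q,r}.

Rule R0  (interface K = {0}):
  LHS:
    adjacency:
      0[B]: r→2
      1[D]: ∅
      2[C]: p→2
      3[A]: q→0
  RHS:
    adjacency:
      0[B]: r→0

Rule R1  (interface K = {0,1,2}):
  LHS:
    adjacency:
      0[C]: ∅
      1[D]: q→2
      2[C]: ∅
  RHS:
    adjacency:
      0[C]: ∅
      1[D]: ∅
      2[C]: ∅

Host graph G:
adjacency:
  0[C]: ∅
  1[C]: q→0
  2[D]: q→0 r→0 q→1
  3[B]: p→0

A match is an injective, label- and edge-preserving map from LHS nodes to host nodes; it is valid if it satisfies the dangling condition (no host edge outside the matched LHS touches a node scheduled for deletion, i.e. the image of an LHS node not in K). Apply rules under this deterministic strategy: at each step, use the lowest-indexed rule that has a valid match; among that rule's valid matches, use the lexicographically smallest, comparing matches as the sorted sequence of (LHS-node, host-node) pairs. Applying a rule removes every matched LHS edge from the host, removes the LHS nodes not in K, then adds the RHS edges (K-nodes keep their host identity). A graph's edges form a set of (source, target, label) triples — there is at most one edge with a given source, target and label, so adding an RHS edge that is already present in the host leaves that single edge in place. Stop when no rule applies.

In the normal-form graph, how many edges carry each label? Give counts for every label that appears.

Answer: p:1 q:1 r:1

Rewrite trace:
initial: |V|=4 |E|=5  E = 1-q->0 2-q->0 2-r->0 2-q->1 3-p->0
step 1: apply R1 at {0↦0, 1↦2, 2↦1}  → |V|=4 |E|=4  E = 1-q->0 2-q->0 2-r->0 3-p->0
step 2: apply R1 at {0↦1, 1↦2, 2↦0}  → |V|=4 |E|=3  E = 1-q->0 2-r->0 3-p->0
final graph: no rule applies after step 2
NF edges: [(1, 0, 'q'), (2, 0, 'r'), (3, 0, 'p')]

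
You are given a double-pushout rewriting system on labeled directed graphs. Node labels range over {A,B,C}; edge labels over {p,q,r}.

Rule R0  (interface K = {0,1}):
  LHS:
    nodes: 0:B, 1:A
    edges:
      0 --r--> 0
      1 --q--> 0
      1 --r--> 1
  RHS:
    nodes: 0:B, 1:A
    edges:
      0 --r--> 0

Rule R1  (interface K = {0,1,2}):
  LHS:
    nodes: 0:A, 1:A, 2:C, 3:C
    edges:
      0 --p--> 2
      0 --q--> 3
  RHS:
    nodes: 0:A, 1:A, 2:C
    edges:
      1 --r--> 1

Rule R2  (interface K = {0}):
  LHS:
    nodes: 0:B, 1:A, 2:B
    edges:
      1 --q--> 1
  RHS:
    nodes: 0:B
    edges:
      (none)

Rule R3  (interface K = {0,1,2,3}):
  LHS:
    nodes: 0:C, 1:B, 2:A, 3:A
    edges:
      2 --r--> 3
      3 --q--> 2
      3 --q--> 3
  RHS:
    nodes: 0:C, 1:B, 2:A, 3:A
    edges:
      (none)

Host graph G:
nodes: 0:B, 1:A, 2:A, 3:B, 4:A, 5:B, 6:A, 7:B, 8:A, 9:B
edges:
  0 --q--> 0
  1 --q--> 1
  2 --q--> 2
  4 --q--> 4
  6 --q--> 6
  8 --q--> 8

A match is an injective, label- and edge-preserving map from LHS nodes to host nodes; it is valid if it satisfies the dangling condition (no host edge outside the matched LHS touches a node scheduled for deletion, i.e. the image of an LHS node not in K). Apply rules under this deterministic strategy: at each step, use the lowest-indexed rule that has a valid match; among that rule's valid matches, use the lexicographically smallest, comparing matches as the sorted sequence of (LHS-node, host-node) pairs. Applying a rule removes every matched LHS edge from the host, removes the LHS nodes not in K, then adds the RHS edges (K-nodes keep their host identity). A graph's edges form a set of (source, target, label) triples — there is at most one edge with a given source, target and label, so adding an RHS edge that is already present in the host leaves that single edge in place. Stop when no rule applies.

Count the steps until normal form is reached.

[0] host  ⇒  10 nodes, 6 edges  {0-q->0 1-q->1 2-q->2 4-q->4 6-q->6 8-q->8}
[1] R2 @ {0↦0, 1↦1, 2↦3}  ⇒  8 nodes, 5 edges  {0-q->0 2-q->2 4-q->4 6-q->6 8-q->8}
[2] R2 @ {0↦0, 1↦2, 2↦5}  ⇒  6 nodes, 4 edges  {0-q->0 4-q->4 6-q->6 8-q->8}
[3] R2 @ {0↦0, 1↦4, 2↦7}  ⇒  4 nodes, 3 edges  {0-q->0 6-q->6 8-q->8}
[4] R2 @ {0↦0, 1↦6, 2↦9}  ⇒  2 nodes, 2 edges  {0-q->0 8-q->8}
halt: no rule applies after step 4

Answer: 4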